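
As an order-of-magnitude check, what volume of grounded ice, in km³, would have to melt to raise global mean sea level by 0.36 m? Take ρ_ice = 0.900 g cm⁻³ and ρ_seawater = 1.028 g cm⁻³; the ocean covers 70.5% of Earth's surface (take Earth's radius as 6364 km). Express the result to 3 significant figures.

≈ 1.48×10^5 km³

Required water volume = Δh × A = 0.36 m × 3.59×10^14 m² = 1.292×10^14 m³ = 1.292×10^5 km³.
Ice volume = water volume × ρ_w/ρ_ice = 1.292×10^5 × 1028/900 = 1.48×10^5 km³.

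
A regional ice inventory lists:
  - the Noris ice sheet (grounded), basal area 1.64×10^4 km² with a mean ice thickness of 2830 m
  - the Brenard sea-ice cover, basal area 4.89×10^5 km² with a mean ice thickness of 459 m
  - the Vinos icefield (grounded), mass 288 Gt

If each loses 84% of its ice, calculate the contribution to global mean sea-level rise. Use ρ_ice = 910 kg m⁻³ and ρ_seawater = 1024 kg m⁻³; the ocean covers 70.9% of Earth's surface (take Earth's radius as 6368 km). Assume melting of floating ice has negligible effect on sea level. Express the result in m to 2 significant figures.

Noris: ice volume = 1.64×10^4 km² × 2830 m = 4.641×10^4 km³; 0.84 × 4.641×10^4 × (910/1024) = 3.465×10^4 km³ of water.
The Brenard sea-ice cover is floating and already displaces its own weight of water, so its melt adds essentially nothing to sea level.
Vinos: 0.84 × 288 Gt = 2.419×10^14 kg; dividing by ρ_w = 1024 kg m⁻³ gives 2.362×10^11 m³ of water.
Total added water ≈ 3.488×10^13 m³ over 3.61×10^14 m² → Δh = 0.0965 m.

≈ 0.097 m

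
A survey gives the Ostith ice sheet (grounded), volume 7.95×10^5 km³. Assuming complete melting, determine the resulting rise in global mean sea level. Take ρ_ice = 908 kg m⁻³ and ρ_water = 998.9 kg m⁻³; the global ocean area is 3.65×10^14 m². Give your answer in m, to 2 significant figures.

≈ 2.0 m

Ostith: 7.95×10^5 km³ × (908/998.9) = 7.227×10^5 km³ of water.
Spread over 3.65×10^14 m² of ocean, Δh = 7.227×10^14 / 3.65×10^14 = 1.98 m.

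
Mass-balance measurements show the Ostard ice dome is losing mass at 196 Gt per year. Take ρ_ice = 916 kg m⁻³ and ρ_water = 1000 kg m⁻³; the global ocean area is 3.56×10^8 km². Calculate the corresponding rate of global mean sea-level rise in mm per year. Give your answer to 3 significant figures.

ρ_w = 1000 kg m⁻³. Annual water volume added = 196 Gt / ρ_w = 1.960×10^14 kg / 1000 kg m⁻³ = 1.960×10^11 m³.
Δh per year = 1.960×10^11 / 3.56×10^14 = 5.51×10^-4 m = 0.551 mm.

≈ 0.551 mm/yr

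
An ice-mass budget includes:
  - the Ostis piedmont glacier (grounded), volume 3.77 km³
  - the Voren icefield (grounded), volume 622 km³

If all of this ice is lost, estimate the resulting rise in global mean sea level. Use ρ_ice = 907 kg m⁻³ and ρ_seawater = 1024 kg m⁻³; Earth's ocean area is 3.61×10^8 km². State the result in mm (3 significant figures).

≈ 1.54 mm

Ostis: 3.77 km³ × (907/1024) = 3.339 km³ of water.
Voren: 622 km³ × (907/1024) = 550.9 km³ of water.
Total added water ≈ 5.543×10^11 m³ over 3.61×10^14 m² → Δh = 1.54×10^-3 m = 1.54 mm.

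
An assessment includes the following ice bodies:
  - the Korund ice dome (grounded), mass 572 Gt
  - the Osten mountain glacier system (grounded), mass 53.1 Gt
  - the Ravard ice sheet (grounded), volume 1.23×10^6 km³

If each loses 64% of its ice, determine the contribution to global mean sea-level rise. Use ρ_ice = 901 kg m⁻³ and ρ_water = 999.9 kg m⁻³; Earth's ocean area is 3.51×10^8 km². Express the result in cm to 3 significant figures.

Korund: 0.64 × 572 Gt = 3.661×10^14 kg; dividing by ρ_w = 999.9 kg m⁻³ gives 3.661×10^11 m³ of water.
Osten: 0.64 × 53.1 Gt = 3.398×10^13 kg; dividing by ρ_w = 999.9 kg m⁻³ gives 3.399×10^10 m³ of water.
Ravard: 0.64 × 1.23×10^6 km³ × (901/999.9) = 7.093×10^5 km³ of water.
Total added water ≈ 7.097×10^14 m³ over 3.51×10^14 m² → Δh = 2.02 m = 202 cm.

≈ 202 cm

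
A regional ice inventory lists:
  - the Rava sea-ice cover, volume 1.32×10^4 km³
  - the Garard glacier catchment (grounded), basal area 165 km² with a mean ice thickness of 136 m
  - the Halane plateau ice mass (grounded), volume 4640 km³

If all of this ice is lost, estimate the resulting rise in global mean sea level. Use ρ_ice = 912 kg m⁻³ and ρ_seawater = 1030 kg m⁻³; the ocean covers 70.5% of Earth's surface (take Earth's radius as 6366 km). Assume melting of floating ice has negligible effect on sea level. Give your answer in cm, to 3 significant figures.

The Rava sea-ice cover is floating and already displaces its own weight of water, so its melt adds essentially nothing to sea level.
Garard: ice volume = 165 km² × 136 m = 22.44 km³; 22.44 × (912/1030) = 19.87 km³ of water.
Halane: 4640 km³ × (912/1030) = 4108 km³ of water.
Total added water ≈ 4.128×10^12 m³ over 3.59×10^14 m² → Δh = 0.0115 m = 1.15 cm.

≈ 1.15 cm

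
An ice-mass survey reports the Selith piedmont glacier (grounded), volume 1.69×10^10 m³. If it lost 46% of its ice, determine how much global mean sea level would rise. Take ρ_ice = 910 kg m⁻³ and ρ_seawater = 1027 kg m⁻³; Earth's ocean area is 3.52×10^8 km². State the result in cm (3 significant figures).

Selith: 0.46 × 1.69×10^10 m³ × (910/1027) = 6.888×10^9 m³ of water.
Spread over 3.52×10^14 m² of ocean, Δh = 6.888×10^9 / 3.52×10^14 = 1.96×10^-5 m = 1.96×10^-3 cm.

≈ 1.96×10^-3 cm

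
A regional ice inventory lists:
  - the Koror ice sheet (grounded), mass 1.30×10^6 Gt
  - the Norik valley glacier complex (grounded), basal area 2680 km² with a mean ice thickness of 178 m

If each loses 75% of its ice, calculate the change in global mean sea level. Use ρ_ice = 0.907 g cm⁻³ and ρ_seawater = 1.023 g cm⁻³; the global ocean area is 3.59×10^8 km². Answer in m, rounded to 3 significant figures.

≈ 2.66 m

Koror: 0.75 × 1.30×10^6 Gt = 9.750×10^17 kg; dividing by ρ_w = 1.023 g cm⁻³ = 1023 kg m⁻³ gives 9.531×10^14 m³ of water.
Norik: ice volume = 2680 km² × 178 m = 477.0 km³; 0.75 × 477.0 × (907/1023) = 317.2 km³ of water.
Total added water ≈ 9.534×10^14 m³ over 3.59×10^14 m² → Δh = 2.66 m.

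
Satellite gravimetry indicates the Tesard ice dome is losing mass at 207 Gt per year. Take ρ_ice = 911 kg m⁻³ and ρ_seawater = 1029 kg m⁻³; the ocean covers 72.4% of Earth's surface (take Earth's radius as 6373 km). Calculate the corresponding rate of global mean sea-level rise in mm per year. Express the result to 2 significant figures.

ρ_w = 1029 kg m⁻³. Annual water volume added = 207 Gt / ρ_w = 2.070×10^14 kg / 1029 kg m⁻³ = 2.012×10^11 m³.
Δh per year = 2.012×10^11 / 3.70×10^14 = 5.44×10^-4 m = 0.54 mm.

≈ 0.54 mm/yr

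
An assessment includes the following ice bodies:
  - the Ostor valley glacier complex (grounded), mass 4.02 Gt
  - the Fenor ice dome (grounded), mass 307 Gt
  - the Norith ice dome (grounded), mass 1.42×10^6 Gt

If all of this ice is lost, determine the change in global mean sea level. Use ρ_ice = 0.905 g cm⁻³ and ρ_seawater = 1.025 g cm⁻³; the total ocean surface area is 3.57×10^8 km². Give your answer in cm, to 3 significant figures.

≈ 388 cm

Ostor: 4.02 Gt = 4.020×10^12 kg; dividing by ρ_w = 1.025 g cm⁻³ = 1025 kg m⁻³ gives 3.922×10^9 m³ of water.
Fenor: 307 Gt = 3.070×10^14 kg; dividing by ρ_w = 1025 kg m⁻³ gives 2.995×10^11 m³ of water.
Norith: 1.42×10^6 Gt = 1.420×10^18 kg; dividing by ρ_w = 1025 kg m⁻³ gives 1.385×10^15 m³ of water.
Total added water ≈ 1.386×10^15 m³ over 3.57×10^14 m² → Δh = 3.88 m = 388 cm.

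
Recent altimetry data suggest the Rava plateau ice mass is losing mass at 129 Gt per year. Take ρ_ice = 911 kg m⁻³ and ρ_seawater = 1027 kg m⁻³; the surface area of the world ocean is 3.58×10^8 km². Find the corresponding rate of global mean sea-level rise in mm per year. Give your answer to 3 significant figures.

≈ 0.351 mm/yr

ρ_w = 1027 kg m⁻³. Annual water volume added = 129 Gt / ρ_w = 1.290×10^14 kg / 1027 kg m⁻³ = 1.256×10^11 m³.
Δh per year = 1.256×10^11 / 3.58×10^14 = 3.51×10^-4 m = 0.351 mm.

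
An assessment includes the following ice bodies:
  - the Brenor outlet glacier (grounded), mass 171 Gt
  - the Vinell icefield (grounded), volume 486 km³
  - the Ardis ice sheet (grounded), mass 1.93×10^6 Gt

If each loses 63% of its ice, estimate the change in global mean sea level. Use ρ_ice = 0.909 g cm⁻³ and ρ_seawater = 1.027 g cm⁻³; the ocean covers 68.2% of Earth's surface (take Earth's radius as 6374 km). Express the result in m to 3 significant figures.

≈ 3.40 m

Brenor: 0.63 × 171 Gt = 1.077×10^14 kg; dividing by ρ_w = 1.027 g cm⁻³ = 1027 kg m⁻³ gives 1.049×10^11 m³ of water.
Vinell: 0.63 × 486 km³ × (909/1027) = 271.0 km³ of water.
Ardis: 0.63 × 1.93×10^6 Gt = 1.216×10^18 kg; dividing by ρ_w = 1027 kg m⁻³ gives 1.184×10^15 m³ of water.
Total added water ≈ 1.184×10^15 m³ over 3.48×10^14 m² → Δh = 3.40 m.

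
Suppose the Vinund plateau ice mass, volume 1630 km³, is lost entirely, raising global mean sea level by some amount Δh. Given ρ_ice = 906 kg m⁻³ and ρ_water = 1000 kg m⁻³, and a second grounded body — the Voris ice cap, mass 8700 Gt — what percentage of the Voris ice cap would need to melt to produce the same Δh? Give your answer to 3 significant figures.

≈ 17.0 %

Equal sea-level rise means equal mass of meltwater, i.e. equal mass of ice lost.
Ice mass of Vinund: 1.477×10^15 kg; ice mass of Voris: 8.700×10^15 kg.
Fraction required = 1.477×10^15 / 8.700×10^15 = 0.170 → 17.0 %.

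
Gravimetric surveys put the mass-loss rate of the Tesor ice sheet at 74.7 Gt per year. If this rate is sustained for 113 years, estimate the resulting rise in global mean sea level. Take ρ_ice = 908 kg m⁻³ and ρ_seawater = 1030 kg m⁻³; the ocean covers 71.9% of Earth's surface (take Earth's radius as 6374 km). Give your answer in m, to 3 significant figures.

Total mass lost = 74.7 Gt/yr × 113 yr = 8441 Gt = 8.441×10^15 kg.
ρ_w = 1030 kg m⁻³, so water volume = 8.441×10^15 / 1030 = 8.195×10^12 m³.
Δh = 8.195×10^12 / 3.67×10^14 = 0.0223 m.

≈ 0.0223 m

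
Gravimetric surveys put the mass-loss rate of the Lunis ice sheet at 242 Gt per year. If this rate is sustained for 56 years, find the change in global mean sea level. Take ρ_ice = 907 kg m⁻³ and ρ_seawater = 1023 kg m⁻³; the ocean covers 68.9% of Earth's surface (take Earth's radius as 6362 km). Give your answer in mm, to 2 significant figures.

≈ 38 mm

Total mass lost = 242 Gt/yr × 56 yr = 1.355×10^4 Gt = 1.355×10^16 kg.
ρ_w = 1023 kg m⁻³, so water volume = 1.355×10^16 / 1023 = 1.325×10^13 m³.
Δh = 1.325×10^13 / 3.50×10^14 = 0.0378 m = 38 mm.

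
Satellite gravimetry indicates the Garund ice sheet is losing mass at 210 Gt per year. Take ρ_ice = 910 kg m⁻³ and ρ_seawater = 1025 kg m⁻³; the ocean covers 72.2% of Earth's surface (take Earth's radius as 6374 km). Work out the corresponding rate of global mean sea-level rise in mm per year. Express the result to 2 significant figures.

≈ 0.56 mm/yr

ρ_w = 1025 kg m⁻³. Annual water volume added = 210 Gt / ρ_w = 2.100×10^14 kg / 1025 kg m⁻³ = 2.049×10^11 m³.
Δh per year = 2.049×10^11 / 3.69×10^14 = 5.56×10^-4 m = 0.56 mm.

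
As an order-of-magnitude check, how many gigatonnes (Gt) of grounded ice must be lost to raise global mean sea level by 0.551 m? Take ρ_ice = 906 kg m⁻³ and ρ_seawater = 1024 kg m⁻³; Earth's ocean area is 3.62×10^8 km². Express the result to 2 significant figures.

Required water volume = Δh × A = 0.551 m × 3.62×10^14 m² = 1.995×10^14 m³.
ρ_w = 1024 kg m⁻³, so the mass of water = 1.995×10^14 m³ × 1024 kg m⁻³ = 2.042×10^17 kg = 2.0×10^5 Gt (and the same mass of ice, by conservation).

≈ 2.0×10^5 Gt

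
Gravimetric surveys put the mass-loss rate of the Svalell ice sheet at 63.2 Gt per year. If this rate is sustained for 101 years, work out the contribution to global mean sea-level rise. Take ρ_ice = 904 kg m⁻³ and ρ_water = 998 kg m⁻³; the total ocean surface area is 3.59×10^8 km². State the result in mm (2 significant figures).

≈ 18 mm

Total mass lost = 63.2 Gt/yr × 101 yr = 6383 Gt = 6.383×10^15 kg.
ρ_w = 998 kg m⁻³, so water volume = 6.383×10^15 / 998 = 6.396×10^12 m³.
Δh = 6.396×10^12 / 3.59×10^14 = 0.0178 m = 18 mm.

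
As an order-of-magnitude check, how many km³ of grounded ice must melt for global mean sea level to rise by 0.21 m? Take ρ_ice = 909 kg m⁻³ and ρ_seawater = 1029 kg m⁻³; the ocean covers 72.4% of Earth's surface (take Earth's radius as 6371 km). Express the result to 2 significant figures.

≈ 8.8×10^4 km³

Required water volume = Δh × A = 0.21 m × 3.69×10^14 m² = 7.755×10^13 m³ = 7.755×10^4 km³.
Ice volume = water volume × ρ_w/ρ_ice = 7.755×10^4 × 1029/909 = 8.8×10^4 km³.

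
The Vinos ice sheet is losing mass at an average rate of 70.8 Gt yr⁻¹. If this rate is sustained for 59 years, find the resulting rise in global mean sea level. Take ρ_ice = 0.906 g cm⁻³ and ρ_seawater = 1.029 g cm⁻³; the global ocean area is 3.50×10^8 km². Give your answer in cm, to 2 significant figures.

Total mass lost = 70.8 Gt/yr × 59 yr = 4177 Gt = 4.177×10^15 kg.
ρ_w = 1.029 g cm⁻³ = 1029 kg m⁻³, so water volume = 4.177×10^15 / 1029 = 4.059×10^12 m³.
Δh = 4.059×10^12 / 3.50×10^14 = 0.0116 m = 1.2 cm.

≈ 1.2 cm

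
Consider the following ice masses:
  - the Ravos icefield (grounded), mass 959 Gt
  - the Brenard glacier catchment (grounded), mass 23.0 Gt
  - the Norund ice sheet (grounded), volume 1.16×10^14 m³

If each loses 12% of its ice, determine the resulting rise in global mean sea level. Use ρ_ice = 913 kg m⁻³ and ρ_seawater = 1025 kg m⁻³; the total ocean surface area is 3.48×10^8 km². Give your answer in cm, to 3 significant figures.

≈ 3.60 cm

Ravos: 0.12 × 959 Gt = 1.151×10^14 kg; dividing by ρ_w = 1025 kg m⁻³ gives 1.123×10^11 m³ of water.
Brenard: 0.12 × 23.0 Gt = 2.760×10^12 kg; dividing by ρ_w = 1025 kg m⁻³ gives 2.693×10^9 m³ of water.
Norund: 0.12 × 1.16×10^14 m³ × (913/1025) = 1.240×10^13 m³ of water.
Total added water ≈ 1.251×10^13 m³ over 3.48×10^14 m² → Δh = 0.0360 m = 3.60 cm.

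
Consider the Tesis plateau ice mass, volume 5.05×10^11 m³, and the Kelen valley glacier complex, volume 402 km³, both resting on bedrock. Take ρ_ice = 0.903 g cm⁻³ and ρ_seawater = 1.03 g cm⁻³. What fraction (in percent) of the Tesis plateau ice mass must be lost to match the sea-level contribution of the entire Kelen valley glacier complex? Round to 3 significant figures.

Equal sea-level rise means equal mass of meltwater, i.e. equal mass of ice lost.
Ice mass of Kelen: 3.630×10^14 kg; ice mass of Tesis: 4.560×10^14 kg.
Fraction required = 3.630×10^14 / 4.560×10^14 = 0.796 → 79.6 %.

≈ 79.6 %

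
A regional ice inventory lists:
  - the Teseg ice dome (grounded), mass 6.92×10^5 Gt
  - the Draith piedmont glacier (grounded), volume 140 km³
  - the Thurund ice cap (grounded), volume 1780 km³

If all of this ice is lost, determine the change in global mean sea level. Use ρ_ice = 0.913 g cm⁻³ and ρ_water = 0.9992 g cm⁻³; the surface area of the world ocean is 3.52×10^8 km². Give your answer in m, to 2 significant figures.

≈ 2.0 m

Teseg: 6.92×10^5 Gt = 6.920×10^17 kg; dividing by ρ_w = 0.9992 g cm⁻³ = 999.2 kg m⁻³ gives 6.926×10^14 m³ of water.
Draith: 140 km³ × (913/999.2) = 127.9 km³ of water.
Thurund: 1780 km³ × (913/999.2) = 1626 km³ of water.
Total added water ≈ 6.943×10^14 m³ over 3.52×10^14 m² → Δh = 1.97 m.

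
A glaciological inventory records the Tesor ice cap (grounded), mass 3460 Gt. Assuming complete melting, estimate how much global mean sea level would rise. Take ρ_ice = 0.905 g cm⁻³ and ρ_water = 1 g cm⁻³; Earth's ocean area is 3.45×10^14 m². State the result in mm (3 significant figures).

≈ 10.0 mm

Tesor: 3460 Gt = 3.460×10^15 kg; dividing by ρ_w = 1 g cm⁻³ = 1000 kg m⁻³ gives 3.460×10^12 m³ of water.
Spread over 3.45×10^14 m² of ocean, Δh = 3.460×10^12 / 3.45×10^14 = 0.0100 m = 10.0 mm.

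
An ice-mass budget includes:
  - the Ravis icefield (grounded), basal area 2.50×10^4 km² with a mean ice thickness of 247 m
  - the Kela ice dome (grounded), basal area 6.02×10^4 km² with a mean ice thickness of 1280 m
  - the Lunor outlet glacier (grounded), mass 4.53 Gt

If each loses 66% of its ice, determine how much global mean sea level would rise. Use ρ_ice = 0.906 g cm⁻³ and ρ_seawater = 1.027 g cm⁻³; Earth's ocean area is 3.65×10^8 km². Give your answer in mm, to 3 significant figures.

≈ 133 mm

Ravis: ice volume = 2.50×10^4 km² × 247 m = 6175 km³; 0.66 × 6175 × (906/1027) = 3595 km³ of water.
Kela: ice volume = 6.02×10^4 km² × 1280 m = 7.706×10^4 km³; 0.66 × 7.706×10^4 × (906/1027) = 4.487×10^4 km³ of water.
Lunor: 0.66 × 4.53 Gt = 2.990×10^12 kg; dividing by ρ_w = 1.027 g cm⁻³ = 1027 kg m⁻³ gives 2.911×10^9 m³ of water.
Total added water ≈ 4.846×10^13 m³ over 3.65×10^14 m² → Δh = 0.133 m = 133 mm.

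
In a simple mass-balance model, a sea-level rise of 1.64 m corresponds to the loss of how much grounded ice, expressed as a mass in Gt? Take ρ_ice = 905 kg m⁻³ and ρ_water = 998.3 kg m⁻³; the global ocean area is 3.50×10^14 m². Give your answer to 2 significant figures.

≈ 5.7×10^5 Gt

Required water volume = Δh × A = 1.64 m × 3.50×10^14 m² = 5.740×10^14 m³.
ρ_w = 998.3 kg m⁻³, so the mass of water = 5.740×10^14 m³ × 998.3 kg m⁻³ = 5.730×10^17 kg = 5.7×10^5 Gt (and the same mass of ice, by conservation).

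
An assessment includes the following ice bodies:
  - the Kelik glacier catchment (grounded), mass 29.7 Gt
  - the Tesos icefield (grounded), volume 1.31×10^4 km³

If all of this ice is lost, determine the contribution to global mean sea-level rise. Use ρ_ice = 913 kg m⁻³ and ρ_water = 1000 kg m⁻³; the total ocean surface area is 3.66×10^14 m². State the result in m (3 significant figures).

≈ 0.0328 m

Kelik: 29.7 Gt = 2.970×10^13 kg; dividing by ρ_w = 1000 kg m⁻³ gives 2.970×10^10 m³ of water.
Tesos: 1.31×10^4 km³ × (913/1000) = 1.196×10^4 km³ of water.
Total added water ≈ 1.199×10^13 m³ over 3.66×10^14 m² → Δh = 0.0328 m.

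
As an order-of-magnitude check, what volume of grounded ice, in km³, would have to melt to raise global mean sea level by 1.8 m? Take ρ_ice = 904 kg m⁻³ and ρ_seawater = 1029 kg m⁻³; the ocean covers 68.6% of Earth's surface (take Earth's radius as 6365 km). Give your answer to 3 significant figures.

Required water volume = Δh × A = 1.8 m × 3.49×10^14 m² = 6.286×10^14 m³ = 6.286×10^5 km³.
Ice volume = water volume × ρ_w/ρ_ice = 6.286×10^5 × 1029/904 = 7.16×10^5 km³.

≈ 7.16×10^5 km³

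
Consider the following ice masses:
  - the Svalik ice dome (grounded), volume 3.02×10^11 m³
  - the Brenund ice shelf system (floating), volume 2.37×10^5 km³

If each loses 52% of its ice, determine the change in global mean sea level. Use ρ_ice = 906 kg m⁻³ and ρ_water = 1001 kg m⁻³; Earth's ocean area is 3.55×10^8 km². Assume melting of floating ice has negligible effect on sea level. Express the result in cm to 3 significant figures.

≈ 0.0400 cm

Svalik: 0.52 × 3.02×10^11 m³ × (906/1001) = 1.421×10^11 m³ of water.
The Brenund ice shelf system is floating and already displaces its own weight of water, so its melt adds essentially nothing to sea level.
Total added water ≈ 1.421×10^11 m³ over 3.55×10^14 m² → Δh = 4.00×10^-4 m = 0.0400 cm.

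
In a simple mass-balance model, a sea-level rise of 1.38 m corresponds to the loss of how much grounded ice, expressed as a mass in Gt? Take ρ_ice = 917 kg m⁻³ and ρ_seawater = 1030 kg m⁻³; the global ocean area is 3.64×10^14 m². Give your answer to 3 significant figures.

≈ 5.17×10^5 Gt

Required water volume = Δh × A = 1.38 m × 3.64×10^14 m² = 5.023×10^14 m³.
ρ_w = 1030 kg m⁻³, so the mass of water = 5.023×10^14 m³ × 1030 kg m⁻³ = 5.174×10^17 kg = 5.17×10^5 Gt (and the same mass of ice, by conservation).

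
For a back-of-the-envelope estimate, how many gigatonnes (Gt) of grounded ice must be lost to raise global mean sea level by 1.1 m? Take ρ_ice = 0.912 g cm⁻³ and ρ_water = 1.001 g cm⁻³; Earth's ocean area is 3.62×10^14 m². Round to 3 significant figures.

≈ 3.99×10^5 Gt

Required water volume = Δh × A = 1.1 m × 3.62×10^14 m² = 3.982×10^14 m³.
ρ_w = 1.001 g cm⁻³ = 1001 kg m⁻³, so the mass of water = 3.982×10^14 m³ × 1001 kg m⁻³ = 3.986×10^17 kg = 3.99×10^5 Gt (and the same mass of ice, by conservation).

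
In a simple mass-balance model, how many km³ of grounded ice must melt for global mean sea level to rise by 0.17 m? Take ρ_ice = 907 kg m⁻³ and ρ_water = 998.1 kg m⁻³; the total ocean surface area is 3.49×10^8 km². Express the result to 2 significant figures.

Required water volume = Δh × A = 0.17 m × 3.49×10^14 m² = 5.933×10^13 m³ = 5.933×10^4 km³.
Ice volume = water volume × ρ_w/ρ_ice = 5.933×10^4 × 998.1/907 = 6.5×10^4 km³.

≈ 6.5×10^4 km³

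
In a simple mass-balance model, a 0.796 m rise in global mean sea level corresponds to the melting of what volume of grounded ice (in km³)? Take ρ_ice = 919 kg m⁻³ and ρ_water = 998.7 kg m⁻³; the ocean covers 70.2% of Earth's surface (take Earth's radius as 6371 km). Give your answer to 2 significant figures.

≈ 3.1×10^5 km³

Required water volume = Δh × A = 0.796 m × 3.58×10^14 m² = 2.850×10^14 m³ = 2.850×10^5 km³.
Ice volume = water volume × ρ_w/ρ_ice = 2.850×10^5 × 998.7/919 = 3.1×10^5 km³.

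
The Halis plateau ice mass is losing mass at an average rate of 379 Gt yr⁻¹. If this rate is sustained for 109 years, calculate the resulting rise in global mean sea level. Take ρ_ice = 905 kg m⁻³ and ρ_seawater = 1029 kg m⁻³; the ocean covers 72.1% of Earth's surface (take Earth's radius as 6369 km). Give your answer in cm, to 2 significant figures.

≈ 11 cm

Total mass lost = 379 Gt/yr × 109 yr = 4.131×10^4 Gt = 4.131×10^16 kg.
ρ_w = 1029 kg m⁻³, so water volume = 4.131×10^16 / 1029 = 4.015×10^13 m³.
Δh = 4.015×10^13 / 3.68×10^14 = 0.109 m = 11 cm.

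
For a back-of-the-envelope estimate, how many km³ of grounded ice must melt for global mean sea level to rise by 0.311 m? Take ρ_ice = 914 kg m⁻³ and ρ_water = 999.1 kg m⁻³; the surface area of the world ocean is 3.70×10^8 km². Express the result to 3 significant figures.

≈ 1.26×10^5 km³

Required water volume = Δh × A = 0.311 m × 3.70×10^14 m² = 1.151×10^14 m³ = 1.151×10^5 km³.
Ice volume = water volume × ρ_w/ρ_ice = 1.151×10^5 × 999.1/914 = 1.26×10^5 km³.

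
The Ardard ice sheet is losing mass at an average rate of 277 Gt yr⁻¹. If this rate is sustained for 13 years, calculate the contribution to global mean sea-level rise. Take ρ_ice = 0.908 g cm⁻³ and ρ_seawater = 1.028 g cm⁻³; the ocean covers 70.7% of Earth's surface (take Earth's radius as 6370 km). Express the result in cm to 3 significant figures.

≈ 0.972 cm

Total mass lost = 277 Gt/yr × 13 yr = 3601 Gt = 3.601×10^15 kg.
ρ_w = 1.028 g cm⁻³ = 1028 kg m⁻³, so water volume = 3.601×10^15 / 1028 = 3.503×10^12 m³.
Δh = 3.503×10^12 / 3.61×10^14 = 9.72×10^-3 m = 0.972 cm.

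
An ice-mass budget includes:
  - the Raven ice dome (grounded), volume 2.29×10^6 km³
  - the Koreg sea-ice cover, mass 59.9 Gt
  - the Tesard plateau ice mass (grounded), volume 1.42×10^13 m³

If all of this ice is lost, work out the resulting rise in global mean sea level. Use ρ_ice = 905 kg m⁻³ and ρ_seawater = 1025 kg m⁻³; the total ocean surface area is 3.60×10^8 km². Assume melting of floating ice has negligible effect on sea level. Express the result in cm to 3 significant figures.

≈ 565 cm

Raven: 2.29×10^6 km³ × (905/1025) = 2.022×10^6 km³ of water.
The Koreg sea-ice cover is floating and already displaces its own weight of water, so its melt adds essentially nothing to sea level.
Tesard: 1.42×10^13 m³ × (905/1025) = 1.254×10^13 m³ of water.
Total added water ≈ 2.034×10^15 m³ over 3.60×10^14 m² → Δh = 5.65 m = 565 cm.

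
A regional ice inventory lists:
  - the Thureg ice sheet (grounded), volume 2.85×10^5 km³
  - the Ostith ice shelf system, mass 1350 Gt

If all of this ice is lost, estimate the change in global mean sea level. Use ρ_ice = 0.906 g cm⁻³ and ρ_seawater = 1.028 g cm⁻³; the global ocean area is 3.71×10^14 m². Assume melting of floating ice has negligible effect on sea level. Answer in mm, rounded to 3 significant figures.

≈ 677 mm

Thureg: 2.85×10^5 km³ × (906/1028) = 2.512×10^5 km³ of water.
The Ostith ice shelf system is floating and already displaces its own weight of water, so its melt adds essentially nothing to sea level.
Total added water ≈ 2.512×10^14 m³ over 3.71×10^14 m² → Δh = 0.677 m = 677 mm.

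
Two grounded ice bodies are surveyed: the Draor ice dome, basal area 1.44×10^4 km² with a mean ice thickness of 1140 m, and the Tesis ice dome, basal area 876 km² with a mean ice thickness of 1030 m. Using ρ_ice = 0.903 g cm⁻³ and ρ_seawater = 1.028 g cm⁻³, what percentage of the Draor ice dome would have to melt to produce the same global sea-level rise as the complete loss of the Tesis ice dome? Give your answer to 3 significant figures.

Equal sea-level rise means equal mass of meltwater, i.e. equal mass of ice lost.
Ice mass of Tesis: 8.148×10^14 kg; ice mass of Draor: 1.482×10^16 kg.
Fraction required = 8.148×10^14 / 1.482×10^16 = 0.0550 → 5.50 %.

≈ 5.50 %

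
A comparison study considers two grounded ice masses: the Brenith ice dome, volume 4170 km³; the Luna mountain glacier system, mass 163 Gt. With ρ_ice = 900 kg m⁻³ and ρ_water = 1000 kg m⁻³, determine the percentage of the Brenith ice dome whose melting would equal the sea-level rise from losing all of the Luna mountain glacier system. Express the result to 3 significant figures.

≈ 4.34 %

Equal sea-level rise means equal mass of meltwater, i.e. equal mass of ice lost.
Ice mass of Luna: 1.630×10^14 kg; ice mass of Brenith: 3.753×10^15 kg.
Fraction required = 1.630×10^14 / 3.753×10^15 = 0.0434 → 4.34 %.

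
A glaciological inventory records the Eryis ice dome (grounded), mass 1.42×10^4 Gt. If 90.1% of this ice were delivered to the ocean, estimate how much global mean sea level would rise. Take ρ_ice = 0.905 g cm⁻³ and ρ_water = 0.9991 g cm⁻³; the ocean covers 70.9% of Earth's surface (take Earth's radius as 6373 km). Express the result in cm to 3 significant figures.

Eryis: 0.901 × 1.42×10^4 Gt = 1.279×10^16 kg; dividing by ρ_w = 0.9991 g cm⁻³ = 999.1 kg m⁻³ gives 1.281×10^13 m³ of water.
Spread over 3.62×10^14 m² of ocean, Δh = 1.281×10^13 / 3.62×10^14 = 0.0354 m = 3.54 cm.

≈ 3.54 cm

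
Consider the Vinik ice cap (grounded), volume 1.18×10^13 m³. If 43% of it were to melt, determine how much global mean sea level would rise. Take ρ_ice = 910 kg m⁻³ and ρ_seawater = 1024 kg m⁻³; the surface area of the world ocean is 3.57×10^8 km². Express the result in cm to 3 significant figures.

≈ 1.26 cm

Vinik: 0.43 × 1.18×10^13 m³ × (910/1024) = 4.509×10^12 m³ of water.
Spread over 3.57×10^14 m² of ocean, Δh = 4.509×10^12 / 3.57×10^14 = 0.0126 m = 1.26 cm.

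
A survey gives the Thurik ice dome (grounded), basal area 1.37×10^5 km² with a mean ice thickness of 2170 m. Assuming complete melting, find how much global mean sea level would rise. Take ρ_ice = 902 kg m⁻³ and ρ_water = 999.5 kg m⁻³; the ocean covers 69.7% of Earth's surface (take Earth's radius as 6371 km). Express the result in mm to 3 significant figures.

≈ 755 mm

Thurik: ice volume = 1.37×10^5 km² × 2170 m = 2.973×10^5 km³; 2.973×10^5 × (902/999.5) = 2.683×10^5 km³ of water.
Spread over 3.56×10^14 m² of ocean, Δh = 2.683×10^14 / 3.56×10^14 = 0.755 m = 755 mm.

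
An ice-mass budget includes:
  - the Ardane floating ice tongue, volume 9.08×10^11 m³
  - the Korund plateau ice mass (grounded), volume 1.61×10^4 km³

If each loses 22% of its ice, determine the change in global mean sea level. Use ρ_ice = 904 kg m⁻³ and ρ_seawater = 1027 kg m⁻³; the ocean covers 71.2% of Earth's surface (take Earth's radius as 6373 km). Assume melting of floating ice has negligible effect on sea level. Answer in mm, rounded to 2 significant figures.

The Ardane floating ice tongue is floating and already displaces its own weight of water, so its melt adds essentially nothing to sea level.
Korund: 0.22 × 1.61×10^4 km³ × (904/1027) = 3118 km³ of water.
Total added water ≈ 3.118×10^12 m³ over 3.63×10^14 m² → Δh = 8.58×10^-3 m = 8.6 mm.

≈ 8.6 mm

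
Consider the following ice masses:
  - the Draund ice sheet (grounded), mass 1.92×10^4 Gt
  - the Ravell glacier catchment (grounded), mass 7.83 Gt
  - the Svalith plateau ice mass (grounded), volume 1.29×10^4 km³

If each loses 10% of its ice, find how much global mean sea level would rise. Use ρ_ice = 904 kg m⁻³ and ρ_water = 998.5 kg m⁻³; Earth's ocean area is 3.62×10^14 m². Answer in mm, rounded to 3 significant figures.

Draund: 0.1 × 1.92×10^4 Gt = 1.920×10^15 kg; dividing by ρ_w = 998.5 kg m⁻³ gives 1.923×10^12 m³ of water.
Ravell: 0.1 × 7.83 Gt = 7.830×10^11 kg; dividing by ρ_w = 998.5 kg m⁻³ gives 7.842×10^8 m³ of water.
Svalith: 0.1 × 1.29×10^4 km³ × (904/998.5) = 1168 km³ of water.
Total added water ≈ 3.092×10^12 m³ over 3.62×10^14 m² → Δh = 8.54×10^-3 m = 8.54 mm.

≈ 8.54 mm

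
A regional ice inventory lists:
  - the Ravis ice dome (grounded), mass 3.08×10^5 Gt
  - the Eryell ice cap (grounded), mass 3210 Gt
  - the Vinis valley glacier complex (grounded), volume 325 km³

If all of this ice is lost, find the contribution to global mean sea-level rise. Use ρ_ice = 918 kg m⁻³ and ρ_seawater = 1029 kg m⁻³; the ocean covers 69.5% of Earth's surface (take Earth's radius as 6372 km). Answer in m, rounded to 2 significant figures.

Ravis: 3.08×10^5 Gt = 3.080×10^17 kg; dividing by ρ_w = 1029 kg m⁻³ gives 2.993×10^14 m³ of water.
Eryell: 3210 Gt = 3.210×10^15 kg; dividing by ρ_w = 1029 kg m⁻³ gives 3.120×10^12 m³ of water.
Vinis: 325 km³ × (918/1029) = 289.9 km³ of water.
Total added water ≈ 3.027×10^14 m³ over 3.55×10^14 m² → Δh = 0.854 m.

≈ 0.85 m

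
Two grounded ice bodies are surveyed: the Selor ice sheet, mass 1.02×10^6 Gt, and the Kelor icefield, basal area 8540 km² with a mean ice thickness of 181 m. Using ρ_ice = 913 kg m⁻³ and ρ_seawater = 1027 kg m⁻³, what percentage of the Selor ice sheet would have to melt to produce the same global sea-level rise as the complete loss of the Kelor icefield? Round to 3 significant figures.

Equal sea-level rise means equal mass of meltwater, i.e. equal mass of ice lost.
Ice mass of Kelor: 1.411×10^15 kg; ice mass of Selor: 1.020×10^18 kg.
Fraction required = 1.411×10^15 / 1.020×10^18 = 1.38×10^-3 → 0.138 %.

≈ 0.138 %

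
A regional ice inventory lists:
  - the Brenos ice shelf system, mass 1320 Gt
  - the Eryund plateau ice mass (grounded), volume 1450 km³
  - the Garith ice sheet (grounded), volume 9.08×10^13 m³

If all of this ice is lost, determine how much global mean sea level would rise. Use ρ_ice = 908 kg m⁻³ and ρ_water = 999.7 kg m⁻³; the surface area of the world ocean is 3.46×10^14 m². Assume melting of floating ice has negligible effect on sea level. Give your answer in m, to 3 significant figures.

The Brenos ice shelf system is floating and already displaces its own weight of water, so its melt adds essentially nothing to sea level.
Eryund: 1450 km³ × (908/999.7) = 1317 km³ of water.
Garith: 9.08×10^13 m³ × (908/999.7) = 8.247×10^13 m³ of water.
Total added water ≈ 8.379×10^13 m³ over 3.46×10^14 m² → Δh = 0.242 m.

≈ 0.242 m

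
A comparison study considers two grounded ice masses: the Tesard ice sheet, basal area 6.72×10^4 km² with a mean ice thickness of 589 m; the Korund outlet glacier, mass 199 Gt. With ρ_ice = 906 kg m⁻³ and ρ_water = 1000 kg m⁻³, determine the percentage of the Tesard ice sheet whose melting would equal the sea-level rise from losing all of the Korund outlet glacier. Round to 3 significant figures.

Equal sea-level rise means equal mass of meltwater, i.e. equal mass of ice lost.
Ice mass of Korund: 1.990×10^14 kg; ice mass of Tesard: 3.586×10^16 kg.
Fraction required = 1.990×10^14 / 3.586×10^16 = 5.55×10^-3 → 0.555 %.

≈ 0.555 %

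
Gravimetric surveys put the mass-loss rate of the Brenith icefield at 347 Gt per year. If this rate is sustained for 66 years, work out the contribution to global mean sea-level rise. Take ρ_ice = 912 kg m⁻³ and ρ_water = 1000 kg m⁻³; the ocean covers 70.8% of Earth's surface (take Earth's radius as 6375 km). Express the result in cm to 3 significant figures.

≈ 6.33 cm

Total mass lost = 347 Gt/yr × 66 yr = 2.290×10^4 Gt = 2.290×10^16 kg.
ρ_w = 1000 kg m⁻³, so water volume = 2.290×10^16 / 1000 = 2.290×10^13 m³.
Δh = 2.290×10^13 / 3.62×10^14 = 0.0633 m = 6.33 cm.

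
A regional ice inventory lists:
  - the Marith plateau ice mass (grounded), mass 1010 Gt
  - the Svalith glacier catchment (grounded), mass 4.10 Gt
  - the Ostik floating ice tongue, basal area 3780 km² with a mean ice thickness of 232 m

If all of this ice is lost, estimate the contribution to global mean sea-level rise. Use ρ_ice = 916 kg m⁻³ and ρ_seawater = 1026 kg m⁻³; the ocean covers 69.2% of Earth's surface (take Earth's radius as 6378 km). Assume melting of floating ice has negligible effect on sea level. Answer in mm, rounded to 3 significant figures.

Marith: 1010 Gt = 1.010×10^15 kg; dividing by ρ_w = 1026 kg m⁻³ gives 9.844×10^11 m³ of water.
Svalith: 4.10 Gt = 4.100×10^12 kg; dividing by ρ_w = 1026 kg m⁻³ gives 3.996×10^9 m³ of water.
The Ostik floating ice tongue is floating and already displaces its own weight of water, so its melt adds essentially nothing to sea level.
Total added water ≈ 9.884×10^11 m³ over 3.54×10^14 m² → Δh = 2.79×10^-3 m = 2.79 mm.

≈ 2.79 mm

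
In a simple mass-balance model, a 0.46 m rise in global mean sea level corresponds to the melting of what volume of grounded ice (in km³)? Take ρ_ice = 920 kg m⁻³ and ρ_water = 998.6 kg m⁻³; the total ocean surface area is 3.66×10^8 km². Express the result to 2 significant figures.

≈ 1.8×10^5 km³

Required water volume = Δh × A = 0.46 m × 3.66×10^14 m² = 1.684×10^14 m³ = 1.684×10^5 km³.
Ice volume = water volume × ρ_w/ρ_ice = 1.684×10^5 × 998.6/920 = 1.8×10^5 km³.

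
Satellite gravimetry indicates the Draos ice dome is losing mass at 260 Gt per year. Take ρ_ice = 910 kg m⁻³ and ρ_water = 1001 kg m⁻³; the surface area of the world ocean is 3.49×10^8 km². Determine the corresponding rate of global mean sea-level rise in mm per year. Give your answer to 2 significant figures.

ρ_w = 1001 kg m⁻³. Annual water volume added = 260 Gt / ρ_w = 2.600×10^14 kg / 1001 kg m⁻³ = 2.597×10^11 m³.
Δh per year = 2.597×10^11 / 3.49×10^14 = 7.44×10^-4 m = 0.74 mm.

≈ 0.74 mm/yr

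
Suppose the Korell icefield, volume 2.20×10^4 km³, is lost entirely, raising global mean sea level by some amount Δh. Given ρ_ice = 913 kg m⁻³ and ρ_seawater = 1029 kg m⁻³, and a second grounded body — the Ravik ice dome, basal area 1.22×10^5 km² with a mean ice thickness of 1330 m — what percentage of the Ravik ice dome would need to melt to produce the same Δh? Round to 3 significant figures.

Equal sea-level rise means equal mass of meltwater, i.e. equal mass of ice lost.
Ice mass of Korell: 2.009×10^16 kg; ice mass of Ravik: 1.481×10^17 kg.
Fraction required = 2.009×10^16 / 1.481×10^17 = 0.136 → 13.6 %.

≈ 13.6 %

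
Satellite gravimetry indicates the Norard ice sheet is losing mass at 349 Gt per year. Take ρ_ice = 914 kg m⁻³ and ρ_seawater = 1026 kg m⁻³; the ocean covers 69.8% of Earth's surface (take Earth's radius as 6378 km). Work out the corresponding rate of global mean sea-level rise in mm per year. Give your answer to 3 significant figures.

ρ_w = 1026 kg m⁻³. Annual water volume added = 349 Gt / ρ_w = 3.490×10^14 kg / 1026 kg m⁻³ = 3.402×10^11 m³.
Δh per year = 3.402×10^11 / 3.57×10^14 = 9.53×10^-4 m = 0.953 mm.

≈ 0.953 mm/yr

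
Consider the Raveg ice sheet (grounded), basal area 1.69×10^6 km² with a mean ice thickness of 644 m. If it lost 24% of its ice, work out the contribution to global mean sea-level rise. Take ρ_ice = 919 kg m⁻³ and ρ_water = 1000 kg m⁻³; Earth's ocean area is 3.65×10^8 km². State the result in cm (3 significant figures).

≈ 65.8 cm

Raveg: ice volume = 1.69×10^6 km² × 644 m = 1.088×10^6 km³; 0.24 × 1.088×10^6 × (919/1000) = 2.400×10^5 km³ of water.
Spread over 3.65×10^14 m² of ocean, Δh = 2.400×10^14 / 3.65×10^14 = 0.658 m = 65.8 cm.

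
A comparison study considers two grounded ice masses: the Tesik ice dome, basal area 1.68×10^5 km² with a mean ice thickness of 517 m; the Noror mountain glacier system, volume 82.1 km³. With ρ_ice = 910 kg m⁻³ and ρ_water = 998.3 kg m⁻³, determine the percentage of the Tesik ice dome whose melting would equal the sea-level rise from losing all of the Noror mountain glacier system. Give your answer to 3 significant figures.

≈ 0.0945 %

Equal sea-level rise means equal mass of meltwater, i.e. equal mass of ice lost.
Ice mass of Noror: 7.471×10^13 kg; ice mass of Tesik: 7.904×10^16 kg.
Fraction required = 7.471×10^13 / 7.904×10^16 = 9.45×10^-4 → 0.0945 %.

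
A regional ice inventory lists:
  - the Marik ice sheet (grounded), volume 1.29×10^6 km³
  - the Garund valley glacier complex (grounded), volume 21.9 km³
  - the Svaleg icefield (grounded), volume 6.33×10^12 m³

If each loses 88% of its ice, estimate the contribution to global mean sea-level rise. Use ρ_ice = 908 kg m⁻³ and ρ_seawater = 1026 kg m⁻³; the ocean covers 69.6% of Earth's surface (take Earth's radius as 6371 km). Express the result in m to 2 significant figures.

≈ 2.8 m

Marik: 0.88 × 1.29×10^6 km³ × (908/1026) = 1.005×10^6 km³ of water.
Garund: 0.88 × 21.9 km³ × (908/1026) = 17.06 km³ of water.
Svaleg: 0.88 × 6.33×10^12 m³ × (908/1026) = 4.930×10^12 m³ of water.
Total added water ≈ 1.010×10^15 m³ over 3.55×10^14 m² → Δh = 2.84 m.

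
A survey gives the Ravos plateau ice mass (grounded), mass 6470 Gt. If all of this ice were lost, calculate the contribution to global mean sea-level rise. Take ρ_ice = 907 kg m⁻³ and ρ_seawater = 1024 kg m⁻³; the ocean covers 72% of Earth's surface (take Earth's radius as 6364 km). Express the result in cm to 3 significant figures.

≈ 1.72 cm

Ravos: 6470 Gt = 6.470×10^15 kg; dividing by ρ_w = 1024 kg m⁻³ gives 6.318×10^12 m³ of water.
Spread over 3.66×10^14 m² of ocean, Δh = 6.318×10^12 / 3.66×10^14 = 0.0172 m = 1.72 cm.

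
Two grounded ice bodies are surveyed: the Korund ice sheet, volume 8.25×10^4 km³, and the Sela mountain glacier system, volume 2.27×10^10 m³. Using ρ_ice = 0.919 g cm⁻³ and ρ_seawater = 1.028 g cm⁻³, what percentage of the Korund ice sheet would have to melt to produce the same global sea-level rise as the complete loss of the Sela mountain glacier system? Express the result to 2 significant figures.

≈ 0.028 %

Equal sea-level rise means equal mass of meltwater, i.e. equal mass of ice lost.
Ice mass of Sela: 2.086×10^13 kg; ice mass of Korund: 7.582×10^16 kg.
Fraction required = 2.086×10^13 / 7.582×10^16 = 2.75×10^-4 → 0.028 %.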